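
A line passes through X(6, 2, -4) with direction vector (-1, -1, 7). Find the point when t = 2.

P(t) = X + t·d
  = (6 + (-1)·2, 2 + (-1)·2, -4 + 7·2)
  = (6 - 2, 2 - 2, -4 + 14)
  = (4, 0, 10)

(4, 0, 10)


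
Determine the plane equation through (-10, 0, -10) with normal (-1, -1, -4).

The plane through P with normal n = (a, b, c) satisfies n·(r - P) = 0,
i.e. ax + by + cz = a·x₀ + b·y₀ + c·z₀.
d = (-1)·(-10) + (-1)·0 + (-4)·(-10)
  = 10 + 0 + 40
  = 50
Equation: -x - y - 4z = 50

-x - y - 4z = 50


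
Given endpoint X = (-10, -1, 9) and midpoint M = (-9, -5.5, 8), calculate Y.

Y = 2M - X
  = (2·(-9) - (-10), 2·(-5.5) - (-1), 2·8 - 9)
  = (-18 + 10, -11 + 1, 16 - 9)
  = (-8, -10, 7)

(-8, -10, 7)


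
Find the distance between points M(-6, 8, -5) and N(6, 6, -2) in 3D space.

d = √[(x₂-x₁)² + (y₂-y₁)² + (z₂-z₁)²]
  = √[12² + (-2)² + 3²]
  = √[144 + 4 + 9]
  = √157
  ≈ 12.53

12.53


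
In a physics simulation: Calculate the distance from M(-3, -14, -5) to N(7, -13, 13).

d = √[(x₂-x₁)² + (y₂-y₁)² + (z₂-z₁)²]
  = √[10² + 1² + 18²]
  = √[100 + 1 + 324]
  = √425
  ≈ 20.62

20.62


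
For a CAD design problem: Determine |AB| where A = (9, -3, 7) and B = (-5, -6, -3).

d = √[(x₂-x₁)² + (y₂-y₁)² + (z₂-z₁)²]
  = √[(-14)² + (-3)² + (-10)²]
  = √[196 + 9 + 100]
  = √305
  ≈ 17.46

17.46


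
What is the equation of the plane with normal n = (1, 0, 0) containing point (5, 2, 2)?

The plane through P with normal n = (a, b, c) satisfies n·(r - P) = 0,
i.e. ax + by + cz = a·x₀ + b·y₀ + c·z₀.
d = 1·5 + 0·2 + 0·2
  = 5 + 0 + 0
  = 5
Equation: x = 5

x = 5


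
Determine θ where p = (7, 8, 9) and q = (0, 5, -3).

p·q = 7·0 + 8·5 + 9·(-3) = 0 + 40 - 27 = 13
|p| = √(7² + 8² + 9²) = √194 ≈ 13.93
|q| = √(0² + 5² + (-3)²) = √34 ≈ 5.831
cos θ = (p·q)/(|p||q|) = 13/(13.93·5.831) ≈ 0.1601
θ = arccos(0.1601) ≈ 80.79°

80.79°


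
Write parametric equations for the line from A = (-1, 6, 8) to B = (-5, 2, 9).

Direction vector d = B - A = (-5 + 1, 2 - 6, 9 - 8) = (-4, -4, 1)
Parametric form r = A + t·d:
x = -1 - 4t, y = 6 - 4t, z = 8 + t

x = -1 - 4t, y = 6 - 4t, z = 8 + t


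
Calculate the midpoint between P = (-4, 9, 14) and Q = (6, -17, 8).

M = ((x₁+x₂)/2, (y₁+y₂)/2, (z₁+z₂)/2)
  = ((-4 + 6)/2, (9 - 17)/2, (14 + 8)/2)
  = (2/2, -8/2, 22/2)
  = (1, -4, 11)

(1, -4, 11)


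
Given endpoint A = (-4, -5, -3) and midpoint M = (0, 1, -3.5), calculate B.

B = 2M - A
  = (2·0 - (-4), 2·1 - (-5), 2·(-3.5) - (-3))
  = (0 + 4, 2 + 5, -7 + 3)
  = (4, 7, -4)

(4, 7, -4)


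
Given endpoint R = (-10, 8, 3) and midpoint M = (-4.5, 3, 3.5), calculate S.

S = 2M - R
  = (2·(-4.5) - (-10), 2·3 - 8, 2·3.5 - 3)
  = (-9 + 10, 6 - 8, 7 - 3)
  = (1, -2, 4)

(1, -2, 4)


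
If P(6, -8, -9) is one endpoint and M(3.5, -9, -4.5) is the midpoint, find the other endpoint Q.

Q = 2M - P
  = (2·3.5 - 6, 2·(-9) - (-8), 2·(-4.5) - (-9))
  = (7 - 6, -18 + 8, -9 + 9)
  = (1, -10, 0)

(1, -10, 0)


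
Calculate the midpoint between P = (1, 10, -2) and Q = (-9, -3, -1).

M = ((x₁+x₂)/2, (y₁+y₂)/2, (z₁+z₂)/2)
  = ((1 - 9)/2, (10 - 3)/2, (-2 - 1)/2)
  = (-8/2, 7/2, -3/2)
  = (-4, 3.5, -1.5)

(-4, 3.5, -1.5)


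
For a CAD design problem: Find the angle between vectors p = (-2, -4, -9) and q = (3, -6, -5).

p·q = (-2)·3 + (-4)·(-6) + (-9)·(-5) = -6 + 24 + 45 = 63
|p| = √((-2)² + (-4)² + (-9)²) = √101 ≈ 10.05
|q| = √(3² + (-6)² + (-5)²) = √70 ≈ 8.367
cos θ = (p·q)/(|p||q|) = 63/(10.05·8.367) ≈ 0.7493
θ = arccos(0.7493) ≈ 41.47°

41.47°


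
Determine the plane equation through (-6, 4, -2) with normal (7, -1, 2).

The plane through P with normal n = (a, b, c) satisfies n·(r - P) = 0,
i.e. ax + by + cz = a·x₀ + b·y₀ + c·z₀.
d = 7·(-6) + (-1)·4 + 2·(-2)
  = -42 - 4 - 4
  = -50
Equation: 7x - y + 2z = -50

7x - y + 2z = -50


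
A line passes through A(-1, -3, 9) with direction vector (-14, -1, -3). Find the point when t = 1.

P(t) = A + t·d
  = (-1 + (-14)·1, -3 + (-1)·1, 9 + (-3)·1)
  = (-1 - 14, -3 - 1, 9 - 3)
  = (-15, -4, 6)

(-15, -4, 6)


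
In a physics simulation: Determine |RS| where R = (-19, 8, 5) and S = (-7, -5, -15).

d = √[(x₂-x₁)² + (y₂-y₁)² + (z₂-z₁)²]
  = √[12² + (-13)² + (-20)²]
  = √[144 + 169 + 400]
  = √713
  ≈ 26.7

26.7


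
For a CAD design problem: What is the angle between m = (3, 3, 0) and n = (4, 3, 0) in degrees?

m·n = 3·4 + 3·3 + 0·0 = 12 + 9 + 0 = 21
|m| = √(3² + 3² + 0²) = √18 ≈ 4.243
|n| = √(4² + 3² + 0²) = √25 ≈ 5
cos θ = (m·n)/(|m||n|) = 21/(4.243·5) ≈ 0.9899
θ = arccos(0.9899) ≈ 8.13°

8.13°


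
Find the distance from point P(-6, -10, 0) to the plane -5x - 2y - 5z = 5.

distance = |a·x₀ + b·y₀ + c·z₀ - d| / √(a² + b² + c²)
  = |(-5)·(-6) + (-2)·(-10) + (-5)·0 - 5| / √((-5)² + (-2)² + (-5)²)
  = |30 + 20 + 0 - 5| / √(25 + 4 + 25)
  = |45| / √54
  = 45 / 7.348
  ≈ 6.124

6.124


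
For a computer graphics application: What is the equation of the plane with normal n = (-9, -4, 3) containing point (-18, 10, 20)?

The plane through P with normal n = (a, b, c) satisfies n·(r - P) = 0,
i.e. ax + by + cz = a·x₀ + b·y₀ + c·z₀.
d = (-9)·(-18) + (-4)·10 + 3·20
  = 162 - 40 + 60
  = 182
Equation: -9x - 4y + 3z = 182

-9x - 4y + 3z = 182


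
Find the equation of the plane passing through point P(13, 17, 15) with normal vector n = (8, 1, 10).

The plane through P with normal n = (a, b, c) satisfies n·(r - P) = 0,
i.e. ax + by + cz = a·x₀ + b·y₀ + c·z₀.
d = 8·13 + 1·17 + 10·15
  = 104 + 17 + 150
  = 271
Equation: 8x + y + 10z = 271

8x + y + 10z = 271


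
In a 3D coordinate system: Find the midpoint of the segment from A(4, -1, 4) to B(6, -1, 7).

M = ((x₁+x₂)/2, (y₁+y₂)/2, (z₁+z₂)/2)
  = ((4 + 6)/2, (-1 - 1)/2, (4 + 7)/2)
  = (10/2, -2/2, 11/2)
  = (5, -1, 5.5)

(5, -1, 5.5)


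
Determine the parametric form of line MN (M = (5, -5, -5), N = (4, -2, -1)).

Direction vector d = N - M = (4 - 5, -2 + 5, -1 + 5) = (-1, 3, 4)
Parametric form r = M + t·d:
x = 5 - t, y = -5 + 3t, z = -5 + 4t

x = 5 - t, y = -5 + 3t, z = -5 + 4t


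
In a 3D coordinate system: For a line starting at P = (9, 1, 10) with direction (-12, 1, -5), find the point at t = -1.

P(t) = P + t·d
  = (9 + (-12)·(-1), 1 + 1·(-1), 10 + (-5)·(-1))
  = (9 + 12, 1 - 1, 10 + 5)
  = (21, 0, 15)

(21, 0, 15)


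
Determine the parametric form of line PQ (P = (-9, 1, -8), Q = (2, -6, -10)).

Direction vector d = Q - P = (2 + 9, -6 - 1, -10 + 8) = (11, -7, -2)
Parametric form r = P + t·d:
x = -9 + 11t, y = 1 - 7t, z = -8 - 2t

x = -9 + 11t, y = 1 - 7t, z = -8 - 2t


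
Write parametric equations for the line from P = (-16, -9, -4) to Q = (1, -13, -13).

Direction vector d = Q - P = (1 + 16, -13 + 9, -13 + 4) = (17, -4, -9)
Parametric form r = P + t·d:
x = -16 + 17t, y = -9 - 4t, z = -4 - 9t

x = -16 + 17t, y = -9 - 4t, z = -4 - 9t


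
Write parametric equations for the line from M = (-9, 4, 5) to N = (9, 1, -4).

Direction vector d = N - M = (9 + 9, 1 - 4, -4 - 5) = (18, -3, -9)
Parametric form r = M + t·d:
x = -9 + 18t, y = 4 - 3t, z = 5 - 9t

x = -9 + 18t, y = 4 - 3t, z = 5 - 9t


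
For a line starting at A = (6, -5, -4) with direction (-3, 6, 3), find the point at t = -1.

P(t) = A + t·d
  = (6 + (-3)·(-1), -5 + 6·(-1), -4 + 3·(-1))
  = (6 + 3, -5 - 6, -4 - 3)
  = (9, -11, -7)

(9, -11, -7)


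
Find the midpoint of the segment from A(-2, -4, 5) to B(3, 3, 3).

M = ((x₁+x₂)/2, (y₁+y₂)/2, (z₁+z₂)/2)
  = ((-2 + 3)/2, (-4 + 3)/2, (5 + 3)/2)
  = (1/2, -1/2, 8/2)
  = (0.5, -0.5, 4)

(0.5, -0.5, 4)


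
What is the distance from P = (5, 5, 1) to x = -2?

distance = |a·x₀ + b·y₀ + c·z₀ - d| / √(a² + b² + c²)
  = |1·5 + 0·5 + 0·1 - (-2)| / √(1² + 0² + 0²)
  = |5 + 0 + 0 + 2| / √(1 + 0 + 0)
  = |7| / √1
  = 7 / 1
  ≈ 7

7


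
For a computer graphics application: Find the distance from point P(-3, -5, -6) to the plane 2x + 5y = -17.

distance = |a·x₀ + b·y₀ + c·z₀ - d| / √(a² + b² + c²)
  = |2·(-3) + 5·(-5) + 0·(-6) - (-17)| / √(2² + 5² + 0²)
  = |-6 - 25 + 0 + 17| / √(4 + 25 + 0)
  = |-14| / √29
  = 14 / 5.385
  ≈ 2.6

2.6


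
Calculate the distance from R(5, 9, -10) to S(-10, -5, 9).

d = √[(x₂-x₁)² + (y₂-y₁)² + (z₂-z₁)²]
  = √[(-15)² + (-14)² + 19²]
  = √[225 + 196 + 361]
  = √782
  ≈ 27.96

27.96


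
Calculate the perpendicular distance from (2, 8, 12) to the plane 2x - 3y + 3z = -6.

distance = |a·x₀ + b·y₀ + c·z₀ - d| / √(a² + b² + c²)
  = |2·2 + (-3)·8 + 3·12 - (-6)| / √(2² + (-3)² + 3²)
  = |4 - 24 + 36 + 6| / √(4 + 9 + 9)
  = |22| / √22
  = 22 / 4.69
  ≈ 4.69

4.69


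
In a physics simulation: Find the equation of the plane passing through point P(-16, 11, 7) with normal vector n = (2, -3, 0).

The plane through P with normal n = (a, b, c) satisfies n·(r - P) = 0,
i.e. ax + by + cz = a·x₀ + b·y₀ + c·z₀.
d = 2·(-16) + (-3)·11 + 0·7
  = -32 - 33 + 0
  = -65
Equation: 2x - 3y = -65

2x - 3y = -65


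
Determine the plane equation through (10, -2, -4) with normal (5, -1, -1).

The plane through P with normal n = (a, b, c) satisfies n·(r - P) = 0,
i.e. ax + by + cz = a·x₀ + b·y₀ + c·z₀.
d = 5·10 + (-1)·(-2) + (-1)·(-4)
  = 50 + 2 + 4
  = 56
Equation: 5x - y - z = 56

5x - y - z = 56


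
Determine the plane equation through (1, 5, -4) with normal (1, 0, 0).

The plane through P with normal n = (a, b, c) satisfies n·(r - P) = 0,
i.e. ax + by + cz = a·x₀ + b·y₀ + c·z₀.
d = 1·1 + 0·5 + 0·(-4)
  = 1 + 0 + 0
  = 1
Equation: x = 1

x = 1


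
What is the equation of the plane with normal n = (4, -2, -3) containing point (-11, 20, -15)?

The plane through P with normal n = (a, b, c) satisfies n·(r - P) = 0,
i.e. ax + by + cz = a·x₀ + b·y₀ + c·z₀.
d = 4·(-11) + (-2)·20 + (-3)·(-15)
  = -44 - 40 + 45
  = -39
Equation: 4x - 2y - 3z = -39

4x - 2y - 3z = -39


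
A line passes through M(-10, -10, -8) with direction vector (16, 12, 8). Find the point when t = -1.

P(t) = M + t·d
  = (-10 + 16·(-1), -10 + 12·(-1), -8 + 8·(-1))
  = (-10 - 16, -10 - 12, -8 - 8)
  = (-26, -22, -16)

(-26, -22, -16)


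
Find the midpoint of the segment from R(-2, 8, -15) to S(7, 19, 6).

M = ((x₁+x₂)/2, (y₁+y₂)/2, (z₁+z₂)/2)
  = ((-2 + 7)/2, (8 + 19)/2, (-15 + 6)/2)
  = (5/2, 27/2, -9/2)
  = (2.5, 13.5, -4.5)

(2.5, 13.5, -4.5)


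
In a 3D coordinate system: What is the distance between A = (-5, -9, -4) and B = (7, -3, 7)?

d = √[(x₂-x₁)² + (y₂-y₁)² + (z₂-z₁)²]
  = √[12² + 6² + 11²]
  = √[144 + 36 + 121]
  = √301
  ≈ 17.35

17.35


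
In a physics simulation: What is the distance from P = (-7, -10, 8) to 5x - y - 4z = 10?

distance = |a·x₀ + b·y₀ + c·z₀ - d| / √(a² + b² + c²)
  = |5·(-7) + (-1)·(-10) + (-4)·8 - 10| / √(5² + (-1)² + (-4)²)
  = |-35 + 10 - 32 - 10| / √(25 + 1 + 16)
  = |-67| / √42
  = 67 / 6.481
  ≈ 10.34

10.34


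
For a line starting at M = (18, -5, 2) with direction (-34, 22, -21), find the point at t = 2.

P(t) = M + t·d
  = (18 + (-34)·2, -5 + 22·2, 2 + (-21)·2)
  = (18 - 68, -5 + 44, 2 - 42)
  = (-50, 39, -40)

(-50, 39, -40)


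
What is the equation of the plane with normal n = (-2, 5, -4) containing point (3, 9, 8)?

The plane through P with normal n = (a, b, c) satisfies n·(r - P) = 0,
i.e. ax + by + cz = a·x₀ + b·y₀ + c·z₀.
d = (-2)·3 + 5·9 + (-4)·8
  = -6 + 45 - 32
  = 7
Equation: -2x + 5y - 4z = 7

-2x + 5y - 4z = 7


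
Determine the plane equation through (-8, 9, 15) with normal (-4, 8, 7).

The plane through P with normal n = (a, b, c) satisfies n·(r - P) = 0,
i.e. ax + by + cz = a·x₀ + b·y₀ + c·z₀.
d = (-4)·(-8) + 8·9 + 7·15
  = 32 + 72 + 105
  = 209
Equation: -4x + 8y + 7z = 209

-4x + 8y + 7z = 209


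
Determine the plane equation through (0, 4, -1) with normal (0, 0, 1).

The plane through P with normal n = (a, b, c) satisfies n·(r - P) = 0,
i.e. ax + by + cz = a·x₀ + b·y₀ + c·z₀.
d = 0·0 + 0·4 + 1·(-1)
  = 0 + 0 - 1
  = -1
Equation: z = -1

z = -1


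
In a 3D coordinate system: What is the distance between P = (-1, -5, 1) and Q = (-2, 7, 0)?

d = √[(x₂-x₁)² + (y₂-y₁)² + (z₂-z₁)²]
  = √[(-1)² + 12² + (-1)²]
  = √[1 + 144 + 1]
  = √146
  ≈ 12.08

12.08


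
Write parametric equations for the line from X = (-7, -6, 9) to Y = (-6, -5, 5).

Direction vector d = Y - X = (-6 + 7, -5 + 6, 5 - 9) = (1, 1, -4)
Parametric form r = X + t·d:
x = -7 + t, y = -6 + t, z = 9 - 4t

x = -7 + t, y = -6 + t, z = 9 - 4t


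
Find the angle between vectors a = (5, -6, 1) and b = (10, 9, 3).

a·b = 5·10 + (-6)·9 + 1·3 = 50 - 54 + 3 = -1
|a| = √(5² + (-6)² + 1²) = √62 ≈ 7.874
|b| = √(10² + 9² + 3²) = √190 ≈ 13.78
cos θ = (a·b)/(|a||b|) = -1/(7.874·13.78) ≈ -0.009214
θ = arccos(-0.009214) ≈ 90.53°

90.53°


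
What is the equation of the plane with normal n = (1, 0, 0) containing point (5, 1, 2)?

The plane through P with normal n = (a, b, c) satisfies n·(r - P) = 0,
i.e. ax + by + cz = a·x₀ + b·y₀ + c·z₀.
d = 1·5 + 0·1 + 0·2
  = 5 + 0 + 0
  = 5
Equation: x = 5

x = 5


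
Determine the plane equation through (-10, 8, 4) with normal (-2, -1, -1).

The plane through P with normal n = (a, b, c) satisfies n·(r - P) = 0,
i.e. ax + by + cz = a·x₀ + b·y₀ + c·z₀.
d = (-2)·(-10) + (-1)·8 + (-1)·4
  = 20 - 8 - 4
  = 8
Equation: -2x - y - z = 8

-2x - y - z = 8


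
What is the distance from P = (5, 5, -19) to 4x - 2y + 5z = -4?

distance = |a·x₀ + b·y₀ + c·z₀ - d| / √(a² + b² + c²)
  = |4·5 + (-2)·5 + 5·(-19) - (-4)| / √(4² + (-2)² + 5²)
  = |20 - 10 - 95 + 4| / √(16 + 4 + 25)
  = |-81| / √45
  = 81 / 6.708
  ≈ 12.07

12.07


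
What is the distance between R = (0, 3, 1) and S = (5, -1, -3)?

d = √[(x₂-x₁)² + (y₂-y₁)² + (z₂-z₁)²]
  = √[5² + (-4)² + (-4)²]
  = √[25 + 16 + 16]
  = √57
  ≈ 7.55

7.55


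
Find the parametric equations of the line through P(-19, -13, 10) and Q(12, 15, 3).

Direction vector d = Q - P = (12 + 19, 15 + 13, 3 - 10) = (31, 28, -7)
Parametric form r = P + t·d:
x = -19 + 31t, y = -13 + 28t, z = 10 - 7t

x = -19 + 31t, y = -13 + 28t, z = 10 - 7t


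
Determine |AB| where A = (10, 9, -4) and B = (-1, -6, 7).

d = √[(x₂-x₁)² + (y₂-y₁)² + (z₂-z₁)²]
  = √[(-11)² + (-15)² + 11²]
  = √[121 + 225 + 121]
  = √467
  ≈ 21.61

21.61


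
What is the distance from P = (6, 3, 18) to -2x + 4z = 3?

distance = |a·x₀ + b·y₀ + c·z₀ - d| / √(a² + b² + c²)
  = |(-2)·6 + 0·3 + 4·18 - 3| / √((-2)² + 0² + 4²)
  = |-12 + 0 + 72 - 3| / √(4 + 0 + 16)
  = |57| / √20
  = 57 / 4.472
  ≈ 12.75

12.75


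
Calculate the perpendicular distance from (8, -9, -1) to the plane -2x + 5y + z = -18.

distance = |a·x₀ + b·y₀ + c·z₀ - d| / √(a² + b² + c²)
  = |(-2)·8 + 5·(-9) + 1·(-1) - (-18)| / √((-2)² + 5² + 1²)
  = |-16 - 45 - 1 + 18| / √(4 + 25 + 1)
  = |-44| / √30
  = 44 / 5.477
  ≈ 8.033

8.033


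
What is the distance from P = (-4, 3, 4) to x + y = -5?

distance = |a·x₀ + b·y₀ + c·z₀ - d| / √(a² + b² + c²)
  = |1·(-4) + 1·3 + 0·4 - (-5)| / √(1² + 1² + 0²)
  = |-4 + 3 + 0 + 5| / √(1 + 1 + 0)
  = |4| / √2
  = 4 / 1.414
  ≈ 2.828

2.828


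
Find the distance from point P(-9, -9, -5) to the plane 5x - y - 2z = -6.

distance = |a·x₀ + b·y₀ + c·z₀ - d| / √(a² + b² + c²)
  = |5·(-9) + (-1)·(-9) + (-2)·(-5) - (-6)| / √(5² + (-1)² + (-2)²)
  = |-45 + 9 + 10 + 6| / √(25 + 1 + 4)
  = |-20| / √30
  = 20 / 5.477
  ≈ 3.651

3.651


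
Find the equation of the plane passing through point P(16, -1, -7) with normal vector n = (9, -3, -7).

The plane through P with normal n = (a, b, c) satisfies n·(r - P) = 0,
i.e. ax + by + cz = a·x₀ + b·y₀ + c·z₀.
d = 9·16 + (-3)·(-1) + (-7)·(-7)
  = 144 + 3 + 49
  = 196
Equation: 9x - 3y - 7z = 196

9x - 3y - 7z = 196


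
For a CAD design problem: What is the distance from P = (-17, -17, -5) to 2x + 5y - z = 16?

distance = |a·x₀ + b·y₀ + c·z₀ - d| / √(a² + b² + c²)
  = |2·(-17) + 5·(-17) + (-1)·(-5) - 16| / √(2² + 5² + (-1)²)
  = |-34 - 85 + 5 - 16| / √(4 + 25 + 1)
  = |-130| / √30
  = 130 / 5.477
  ≈ 23.73

23.73


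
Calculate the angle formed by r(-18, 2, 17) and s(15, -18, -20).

r·s = (-18)·15 + 2·(-18) + 17·(-20) = -270 - 36 - 340 = -646
|r| = √((-18)² + 2² + 17²) = √617 ≈ 24.84
|s| = √(15² + (-18)² + (-20)²) = √949 ≈ 30.81
cos θ = (r·s)/(|r||s|) = -646/(24.84·30.81) ≈ -0.8442
θ = arccos(-0.8442) ≈ 147.6°

147.6°


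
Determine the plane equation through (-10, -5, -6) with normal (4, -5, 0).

The plane through P with normal n = (a, b, c) satisfies n·(r - P) = 0,
i.e. ax + by + cz = a·x₀ + b·y₀ + c·z₀.
d = 4·(-10) + (-5)·(-5) + 0·(-6)
  = -40 + 25 + 0
  = -15
Equation: 4x - 5y = -15

4x - 5y = -15


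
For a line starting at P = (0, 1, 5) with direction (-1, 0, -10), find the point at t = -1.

P(t) = P + t·d
  = (0 + (-1)·(-1), 1 + 0·(-1), 5 + (-10)·(-1))
  = (0 + 1, 1 + 0, 5 + 10)
  = (1, 1, 15)

(1, 1, 15)


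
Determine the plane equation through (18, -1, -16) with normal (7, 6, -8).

The plane through P with normal n = (a, b, c) satisfies n·(r - P) = 0,
i.e. ax + by + cz = a·x₀ + b·y₀ + c·z₀.
d = 7·18 + 6·(-1) + (-8)·(-16)
  = 126 - 6 + 128
  = 248
Equation: 7x + 6y - 8z = 248

7x + 6y - 8z = 248


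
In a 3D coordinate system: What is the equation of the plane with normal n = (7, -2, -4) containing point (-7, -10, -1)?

The plane through P with normal n = (a, b, c) satisfies n·(r - P) = 0,
i.e. ax + by + cz = a·x₀ + b·y₀ + c·z₀.
d = 7·(-7) + (-2)·(-10) + (-4)·(-1)
  = -49 + 20 + 4
  = -25
Equation: 7x - 2y - 4z = -25

7x - 2y - 4z = -25


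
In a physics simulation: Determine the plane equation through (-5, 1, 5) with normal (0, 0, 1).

The plane through P with normal n = (a, b, c) satisfies n·(r - P) = 0,
i.e. ax + by + cz = a·x₀ + b·y₀ + c·z₀.
d = 0·(-5) + 0·1 + 1·5
  = 0 + 0 + 5
  = 5
Equation: z = 5

z = 5


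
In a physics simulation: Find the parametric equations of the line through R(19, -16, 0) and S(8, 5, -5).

Direction vector d = S - R = (8 - 19, 5 + 16, -5 + 0) = (-11, 21, -5)
Parametric form r = R + t·d:
x = 19 - 11t, y = -16 + 21t, z = 0 - 5t

x = 19 - 11t, y = -16 + 21t, z = 0 - 5t


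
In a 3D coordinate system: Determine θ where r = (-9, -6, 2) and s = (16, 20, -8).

r·s = (-9)·16 + (-6)·20 + 2·(-8) = -144 - 120 - 16 = -280
|r| = √((-9)² + (-6)² + 2²) = √121 ≈ 11
|s| = √(16² + 20² + (-8)²) = √720 ≈ 26.83
cos θ = (r·s)/(|r||s|) = -280/(11·26.83) ≈ -0.9486
θ = arccos(-0.9486) ≈ 161.6°

161.6°


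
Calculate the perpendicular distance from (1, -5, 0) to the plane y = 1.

distance = |a·x₀ + b·y₀ + c·z₀ - d| / √(a² + b² + c²)
  = |0·1 + 1·(-5) + 0·0 - 1| / √(0² + 1² + 0²)
  = |0 - 5 + 0 - 1| / √(0 + 1 + 0)
  = |-6| / √1
  = 6 / 1
  ≈ 6

6


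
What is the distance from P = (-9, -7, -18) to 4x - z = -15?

distance = |a·x₀ + b·y₀ + c·z₀ - d| / √(a² + b² + c²)
  = |4·(-9) + 0·(-7) + (-1)·(-18) - (-15)| / √(4² + 0² + (-1)²)
  = |-36 + 0 + 18 + 15| / √(16 + 0 + 1)
  = |-3| / √17
  = 3 / 4.123
  ≈ 0.7276

0.7276


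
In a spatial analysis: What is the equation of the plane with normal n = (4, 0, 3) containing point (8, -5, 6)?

The plane through P with normal n = (a, b, c) satisfies n·(r - P) = 0,
i.e. ax + by + cz = a·x₀ + b·y₀ + c·z₀.
d = 4·8 + 0·(-5) + 3·6
  = 32 + 0 + 18
  = 50
Equation: 4x + 3z = 50

4x + 3z = 50


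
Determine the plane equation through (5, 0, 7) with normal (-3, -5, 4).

The plane through P with normal n = (a, b, c) satisfies n·(r - P) = 0,
i.e. ax + by + cz = a·x₀ + b·y₀ + c·z₀.
d = (-3)·5 + (-5)·0 + 4·7
  = -15 + 0 + 28
  = 13
Equation: -3x - 5y + 4z = 13

-3x - 5y + 4z = 13


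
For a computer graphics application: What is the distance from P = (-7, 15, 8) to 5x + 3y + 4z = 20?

distance = |a·x₀ + b·y₀ + c·z₀ - d| / √(a² + b² + c²)
  = |5·(-7) + 3·15 + 4·8 - 20| / √(5² + 3² + 4²)
  = |-35 + 45 + 32 - 20| / √(25 + 9 + 16)
  = |22| / √50
  = 22 / 7.071
  ≈ 3.111

3.111


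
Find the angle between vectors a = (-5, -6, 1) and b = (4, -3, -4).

a·b = (-5)·4 + (-6)·(-3) + 1·(-4) = -20 + 18 - 4 = -6
|a| = √((-5)² + (-6)² + 1²) = √62 ≈ 7.874
|b| = √(4² + (-3)² + (-4)²) = √41 ≈ 6.403
cos θ = (a·b)/(|a||b|) = -6/(7.874·6.403) ≈ -0.119
θ = arccos(-0.119) ≈ 96.83°

96.83°


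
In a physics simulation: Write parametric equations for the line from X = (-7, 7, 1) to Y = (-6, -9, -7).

Direction vector d = Y - X = (-6 + 7, -9 - 7, -7 - 1) = (1, -16, -8)
Parametric form r = X + t·d:
x = -7 + t, y = 7 - 16t, z = 1 - 8t

x = -7 + t, y = 7 - 16t, z = 1 - 8t


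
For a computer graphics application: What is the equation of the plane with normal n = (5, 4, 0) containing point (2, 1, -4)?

The plane through P with normal n = (a, b, c) satisfies n·(r - P) = 0,
i.e. ax + by + cz = a·x₀ + b·y₀ + c·z₀.
d = 5·2 + 4·1 + 0·(-4)
  = 10 + 4 + 0
  = 14
Equation: 5x + 4y = 14

5x + 4y = 14


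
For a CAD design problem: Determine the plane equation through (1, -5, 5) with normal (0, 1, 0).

The plane through P with normal n = (a, b, c) satisfies n·(r - P) = 0,
i.e. ax + by + cz = a·x₀ + b·y₀ + c·z₀.
d = 0·1 + 1·(-5) + 0·5
  = 0 - 5 + 0
  = -5
Equation: y = -5

y = -5


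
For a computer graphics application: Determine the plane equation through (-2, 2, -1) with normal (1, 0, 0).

The plane through P with normal n = (a, b, c) satisfies n·(r - P) = 0,
i.e. ax + by + cz = a·x₀ + b·y₀ + c·z₀.
d = 1·(-2) + 0·2 + 0·(-1)
  = -2 + 0 + 0
  = -2
Equation: x = -2

x = -2


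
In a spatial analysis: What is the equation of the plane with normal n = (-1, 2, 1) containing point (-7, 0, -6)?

The plane through P with normal n = (a, b, c) satisfies n·(r - P) = 0,
i.e. ax + by + cz = a·x₀ + b·y₀ + c·z₀.
d = (-1)·(-7) + 2·0 + 1·(-6)
  = 7 + 0 - 6
  = 1
Equation: -x + 2y + z = 1

-x + 2y + z = 1


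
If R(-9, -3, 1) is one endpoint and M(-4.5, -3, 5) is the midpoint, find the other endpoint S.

S = 2M - R
  = (2·(-4.5) - (-9), 2·(-3) - (-3), 2·5 - 1)
  = (-9 + 9, -6 + 3, 10 - 1)
  = (0, -3, 9)

(0, -3, 9)


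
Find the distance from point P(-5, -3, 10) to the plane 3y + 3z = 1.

distance = |a·x₀ + b·y₀ + c·z₀ - d| / √(a² + b² + c²)
  = |0·(-5) + 3·(-3) + 3·10 - 1| / √(0² + 3² + 3²)
  = |0 - 9 + 30 - 1| / √(0 + 9 + 9)
  = |20| / √18
  = 20 / 4.243
  ≈ 4.714

4.714


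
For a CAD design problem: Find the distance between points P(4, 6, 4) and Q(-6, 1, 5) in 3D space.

d = √[(x₂-x₁)² + (y₂-y₁)² + (z₂-z₁)²]
  = √[(-10)² + (-5)² + 1²]
  = √[100 + 25 + 1]
  = √126
  ≈ 11.22

11.22


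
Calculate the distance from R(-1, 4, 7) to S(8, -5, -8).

d = √[(x₂-x₁)² + (y₂-y₁)² + (z₂-z₁)²]
  = √[9² + (-9)² + (-15)²]
  = √[81 + 81 + 225]
  = √387
  ≈ 19.67

19.67


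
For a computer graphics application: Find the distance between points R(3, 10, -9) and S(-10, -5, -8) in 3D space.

d = √[(x₂-x₁)² + (y₂-y₁)² + (z₂-z₁)²]
  = √[(-13)² + (-15)² + 1²]
  = √[169 + 225 + 1]
  = √395
  ≈ 19.87

19.87


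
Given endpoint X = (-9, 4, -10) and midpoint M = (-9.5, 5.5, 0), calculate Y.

Y = 2M - X
  = (2·(-9.5) - (-9), 2·5.5 - 4, 2·0 - (-10))
  = (-19 + 9, 11 - 4, 0 + 10)
  = (-10, 7, 10)

(-10, 7, 10)


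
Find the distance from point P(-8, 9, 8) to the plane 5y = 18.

distance = |a·x₀ + b·y₀ + c·z₀ - d| / √(a² + b² + c²)
  = |0·(-8) + 5·9 + 0·8 - 18| / √(0² + 5² + 0²)
  = |0 + 45 + 0 - 18| / √(0 + 25 + 0)
  = |27| / √25
  = 27 / 5
  ≈ 5.4

5.4


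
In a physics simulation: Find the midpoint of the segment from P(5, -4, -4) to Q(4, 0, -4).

M = ((x₁+x₂)/2, (y₁+y₂)/2, (z₁+z₂)/2)
  = ((5 + 4)/2, (-4 + 0)/2, (-4 - 4)/2)
  = (9/2, -4/2, -8/2)
  = (4.5, -2, -4)

(4.5, -2, -4)


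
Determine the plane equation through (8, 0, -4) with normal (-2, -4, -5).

The plane through P with normal n = (a, b, c) satisfies n·(r - P) = 0,
i.e. ax + by + cz = a·x₀ + b·y₀ + c·z₀.
d = (-2)·8 + (-4)·0 + (-5)·(-4)
  = -16 + 0 + 20
  = 4
Equation: -2x - 4y - 5z = 4

-2x - 4y - 5z = 4


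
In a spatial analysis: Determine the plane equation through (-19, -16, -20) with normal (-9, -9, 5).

The plane through P with normal n = (a, b, c) satisfies n·(r - P) = 0,
i.e. ax + by + cz = a·x₀ + b·y₀ + c·z₀.
d = (-9)·(-19) + (-9)·(-16) + 5·(-20)
  = 171 + 144 - 100
  = 215
Equation: -9x - 9y + 5z = 215

-9x - 9y + 5z = 215


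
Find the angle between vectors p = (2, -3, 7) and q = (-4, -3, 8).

p·q = 2·(-4) + (-3)·(-3) + 7·8 = -8 + 9 + 56 = 57
|p| = √(2² + (-3)² + 7²) = √62 ≈ 7.874
|q| = √((-4)² + (-3)² + 8²) = √89 ≈ 9.434
cos θ = (p·q)/(|p||q|) = 57/(7.874·9.434) ≈ 0.7673
θ = arccos(0.7673) ≈ 39.88°

39.88°


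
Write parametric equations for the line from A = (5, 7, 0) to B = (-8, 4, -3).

Direction vector d = B - A = (-8 - 5, 4 - 7, -3 + 0) = (-13, -3, -3)
Parametric form r = A + t·d:
x = 5 - 13t, y = 7 - 3t, z = 0 - 3t

x = 5 - 13t, y = 7 - 3t, z = 0 - 3t


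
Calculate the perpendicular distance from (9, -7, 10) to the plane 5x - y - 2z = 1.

distance = |a·x₀ + b·y₀ + c·z₀ - d| / √(a² + b² + c²)
  = |5·9 + (-1)·(-7) + (-2)·10 - 1| / √(5² + (-1)² + (-2)²)
  = |45 + 7 - 20 - 1| / √(25 + 1 + 4)
  = |31| / √30
  = 31 / 5.477
  ≈ 5.66

5.66


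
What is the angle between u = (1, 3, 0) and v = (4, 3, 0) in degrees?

u·v = 1·4 + 3·3 + 0·0 = 4 + 9 + 0 = 13
|u| = √(1² + 3² + 0²) = √10 ≈ 3.162
|v| = √(4² + 3² + 0²) = √25 ≈ 5
cos θ = (u·v)/(|u||v|) = 13/(3.162·5) ≈ 0.8222
θ = arccos(0.8222) ≈ 34.7°

34.7°


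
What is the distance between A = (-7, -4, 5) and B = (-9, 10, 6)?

d = √[(x₂-x₁)² + (y₂-y₁)² + (z₂-z₁)²]
  = √[(-2)² + 14² + 1²]
  = √[4 + 196 + 1]
  = √201
  ≈ 14.18

14.18


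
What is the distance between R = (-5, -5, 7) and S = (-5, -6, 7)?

d = √[(x₂-x₁)² + (y₂-y₁)² + (z₂-z₁)²]
  = √[0² + (-1)² + 0²]
  = √[0 + 1 + 0]
  = √1
  ≈ 1

1


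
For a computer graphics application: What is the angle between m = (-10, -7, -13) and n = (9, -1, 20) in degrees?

m·n = (-10)·9 + (-7)·(-1) + (-13)·20 = -90 + 7 - 260 = -343
|m| = √((-10)² + (-7)² + (-13)²) = √318 ≈ 17.83
|n| = √(9² + (-1)² + 20²) = √482 ≈ 21.95
cos θ = (m·n)/(|m||n|) = -343/(17.83·21.95) ≈ -0.8761
θ = arccos(-0.8761) ≈ 151.2°

151.2°


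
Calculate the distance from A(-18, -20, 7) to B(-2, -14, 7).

d = √[(x₂-x₁)² + (y₂-y₁)² + (z₂-z₁)²]
  = √[16² + 6² + 0²]
  = √[256 + 36 + 0]
  = √292
  ≈ 17.09

17.09


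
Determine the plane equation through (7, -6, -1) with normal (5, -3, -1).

The plane through P with normal n = (a, b, c) satisfies n·(r - P) = 0,
i.e. ax + by + cz = a·x₀ + b·y₀ + c·z₀.
d = 5·7 + (-3)·(-6) + (-1)·(-1)
  = 35 + 18 + 1
  = 54
Equation: 5x - 3y - z = 54

5x - 3y - z = 54


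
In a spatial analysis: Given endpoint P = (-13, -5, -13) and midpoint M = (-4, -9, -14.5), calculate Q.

Q = 2M - P
  = (2·(-4) - (-13), 2·(-9) - (-5), 2·(-14.5) - (-13))
  = (-8 + 13, -18 + 5, -29 + 13)
  = (5, -13, -16)

(5, -13, -16)


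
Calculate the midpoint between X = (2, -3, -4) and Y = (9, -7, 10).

M = ((x₁+x₂)/2, (y₁+y₂)/2, (z₁+z₂)/2)
  = ((2 + 9)/2, (-3 - 7)/2, (-4 + 10)/2)
  = (11/2, -10/2, 6/2)
  = (5.5, -5, 3)

(5.5, -5, 3)


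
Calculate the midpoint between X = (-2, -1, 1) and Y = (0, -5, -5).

M = ((x₁+x₂)/2, (y₁+y₂)/2, (z₁+z₂)/2)
  = ((-2 + 0)/2, (-1 - 5)/2, (1 - 5)/2)
  = (-2/2, -6/2, -4/2)
  = (-1, -3, -2)

(-1, -3, -2)


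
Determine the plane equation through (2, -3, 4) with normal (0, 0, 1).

The plane through P with normal n = (a, b, c) satisfies n·(r - P) = 0,
i.e. ax + by + cz = a·x₀ + b·y₀ + c·z₀.
d = 0·2 + 0·(-3) + 1·4
  = 0 + 0 + 4
  = 4
Equation: z = 4

z = 4


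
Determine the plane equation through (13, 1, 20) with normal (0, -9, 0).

The plane through P with normal n = (a, b, c) satisfies n·(r - P) = 0,
i.e. ax + by + cz = a·x₀ + b·y₀ + c·z₀.
d = 0·13 + (-9)·1 + 0·20
  = 0 - 9 + 0
  = -9
Equation: -9y = -9

-9y = -9


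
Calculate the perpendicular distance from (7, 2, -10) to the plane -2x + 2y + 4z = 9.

distance = |a·x₀ + b·y₀ + c·z₀ - d| / √(a² + b² + c²)
  = |(-2)·7 + 2·2 + 4·(-10) - 9| / √((-2)² + 2² + 4²)
  = |-14 + 4 - 40 - 9| / √(4 + 4 + 16)
  = |-59| / √24
  = 59 / 4.899
  ≈ 12.04

12.04


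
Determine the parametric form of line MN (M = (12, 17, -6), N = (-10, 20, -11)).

Direction vector d = N - M = (-10 - 12, 20 - 17, -11 + 6) = (-22, 3, -5)
Parametric form r = M + t·d:
x = 12 - 22t, y = 17 + 3t, z = -6 - 5t

x = 12 - 22t, y = 17 + 3t, z = -6 - 5t


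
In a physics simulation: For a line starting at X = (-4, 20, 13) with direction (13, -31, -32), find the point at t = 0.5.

P(t) = X + t·d
  = (-4 + 13·0.5, 20 + (-31)·0.5, 13 + (-32)·0.5)
  = (-4 + 6.5, 20 - 15.5, 13 - 16)
  = (2.5, 4.5, -3)

(2.5, 4.5, -3)


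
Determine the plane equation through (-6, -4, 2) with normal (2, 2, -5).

The plane through P with normal n = (a, b, c) satisfies n·(r - P) = 0,
i.e. ax + by + cz = a·x₀ + b·y₀ + c·z₀.
d = 2·(-6) + 2·(-4) + (-5)·2
  = -12 - 8 - 10
  = -30
Equation: 2x + 2y - 5z = -30

2x + 2y - 5z = -30


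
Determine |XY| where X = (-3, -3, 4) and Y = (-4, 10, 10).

d = √[(x₂-x₁)² + (y₂-y₁)² + (z₂-z₁)²]
  = √[(-1)² + 13² + 6²]
  = √[1 + 169 + 36]
  = √206
  ≈ 14.35

14.35


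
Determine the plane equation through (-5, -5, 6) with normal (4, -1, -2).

The plane through P with normal n = (a, b, c) satisfies n·(r - P) = 0,
i.e. ax + by + cz = a·x₀ + b·y₀ + c·z₀.
d = 4·(-5) + (-1)·(-5) + (-2)·6
  = -20 + 5 - 12
  = -27
Equation: 4x - y - 2z = -27

4x - y - 2z = -27


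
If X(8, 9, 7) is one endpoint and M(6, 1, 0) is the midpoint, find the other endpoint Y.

Y = 2M - X
  = (2·6 - 8, 2·1 - 9, 2·0 - 7)
  = (12 - 8, 2 - 9, 0 - 7)
  = (4, -7, -7)

(4, -7, -7)


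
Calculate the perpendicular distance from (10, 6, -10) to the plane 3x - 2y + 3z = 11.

distance = |a·x₀ + b·y₀ + c·z₀ - d| / √(a² + b² + c²)
  = |3·10 + (-2)·6 + 3·(-10) - 11| / √(3² + (-2)² + 3²)
  = |30 - 12 - 30 - 11| / √(9 + 4 + 9)
  = |-23| / √22
  = 23 / 4.69
  ≈ 4.904

4.904


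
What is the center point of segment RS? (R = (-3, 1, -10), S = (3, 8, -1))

M = ((x₁+x₂)/2, (y₁+y₂)/2, (z₁+z₂)/2)
  = ((-3 + 3)/2, (1 + 8)/2, (-10 - 1)/2)
  = (0/2, 9/2, -11/2)
  = (0, 4.5, -5.5)

(0, 4.5, -5.5)


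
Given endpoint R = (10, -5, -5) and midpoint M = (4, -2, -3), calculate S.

S = 2M - R
  = (2·4 - 10, 2·(-2) - (-5), 2·(-3) - (-5))
  = (8 - 10, -4 + 5, -6 + 5)
  = (-2, 1, -1)

(-2, 1, -1)


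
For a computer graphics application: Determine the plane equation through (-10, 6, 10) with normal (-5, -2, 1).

The plane through P with normal n = (a, b, c) satisfies n·(r - P) = 0,
i.e. ax + by + cz = a·x₀ + b·y₀ + c·z₀.
d = (-5)·(-10) + (-2)·6 + 1·10
  = 50 - 12 + 10
  = 48
Equation: -5x - 2y + z = 48

-5x - 2y + z = 48


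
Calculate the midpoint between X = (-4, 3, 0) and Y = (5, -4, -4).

M = ((x₁+x₂)/2, (y₁+y₂)/2, (z₁+z₂)/2)
  = ((-4 + 5)/2, (3 - 4)/2, (0 - 4)/2)
  = (1/2, -1/2, -4/2)
  = (0.5, -0.5, -2)

(0.5, -0.5, -2)


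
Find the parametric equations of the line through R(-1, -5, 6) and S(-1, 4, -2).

Direction vector d = S - R = (-1 + 1, 4 + 5, -2 - 6) = (0, 9, -8)
Parametric form r = R + t·d:
x = -1, y = -5 + 9t, z = 6 - 8t

x = -1, y = -5 + 9t, z = 6 - 8t


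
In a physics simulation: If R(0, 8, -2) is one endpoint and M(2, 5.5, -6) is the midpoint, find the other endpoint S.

S = 2M - R
  = (2·2 - 0, 2·5.5 - 8, 2·(-6) - (-2))
  = (4 + 0, 11 - 8, -12 + 2)
  = (4, 3, -10)

(4, 3, -10)


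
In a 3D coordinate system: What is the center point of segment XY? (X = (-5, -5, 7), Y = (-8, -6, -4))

M = ((x₁+x₂)/2, (y₁+y₂)/2, (z₁+z₂)/2)
  = ((-5 - 8)/2, (-5 - 6)/2, (7 - 4)/2)
  = (-13/2, -11/2, 3/2)
  = (-6.5, -5.5, 1.5)

(-6.5, -5.5, 1.5)


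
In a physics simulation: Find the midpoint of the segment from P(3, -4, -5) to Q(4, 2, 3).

M = ((x₁+x₂)/2, (y₁+y₂)/2, (z₁+z₂)/2)
  = ((3 + 4)/2, (-4 + 2)/2, (-5 + 3)/2)
  = (7/2, -2/2, -2/2)
  = (3.5, -1, -1)

(3.5, -1, -1)


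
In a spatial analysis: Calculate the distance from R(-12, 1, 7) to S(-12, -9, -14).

d = √[(x₂-x₁)² + (y₂-y₁)² + (z₂-z₁)²]
  = √[0² + (-10)² + (-21)²]
  = √[0 + 100 + 441]
  = √541
  ≈ 23.26

23.26


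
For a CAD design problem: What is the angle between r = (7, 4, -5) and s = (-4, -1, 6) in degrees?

r·s = 7·(-4) + 4·(-1) + (-5)·6 = -28 - 4 - 30 = -62
|r| = √(7² + 4² + (-5)²) = √90 ≈ 9.487
|s| = √((-4)² + (-1)² + 6²) = √53 ≈ 7.28
cos θ = (r·s)/(|r||s|) = -62/(9.487·7.28) ≈ -0.8977
θ = arccos(-0.8977) ≈ 153.9°

153.9°


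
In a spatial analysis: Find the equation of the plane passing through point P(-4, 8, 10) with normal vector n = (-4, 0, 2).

The plane through P with normal n = (a, b, c) satisfies n·(r - P) = 0,
i.e. ax + by + cz = a·x₀ + b·y₀ + c·z₀.
d = (-4)·(-4) + 0·8 + 2·10
  = 16 + 0 + 20
  = 36
Equation: -4x + 2z = 36

-4x + 2z = 36


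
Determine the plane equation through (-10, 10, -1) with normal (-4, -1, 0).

The plane through P with normal n = (a, b, c) satisfies n·(r - P) = 0,
i.e. ax + by + cz = a·x₀ + b·y₀ + c·z₀.
d = (-4)·(-10) + (-1)·10 + 0·(-1)
  = 40 - 10 + 0
  = 30
Equation: -4x - y = 30

-4x - y = 30


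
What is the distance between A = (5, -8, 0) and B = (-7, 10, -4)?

d = √[(x₂-x₁)² + (y₂-y₁)² + (z₂-z₁)²]
  = √[(-12)² + 18² + (-4)²]
  = √[144 + 324 + 16]
  = √484
  ≈ 22

22


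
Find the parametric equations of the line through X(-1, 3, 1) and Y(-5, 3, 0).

Direction vector d = Y - X = (-5 + 1, 3 - 3, 0 - 1) = (-4, 0, -1)
Parametric form r = X + t·d:
x = -1 - 4t, y = 3, z = 1 - t

x = -1 - 4t, y = 3, z = 1 - t


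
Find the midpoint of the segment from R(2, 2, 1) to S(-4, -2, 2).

M = ((x₁+x₂)/2, (y₁+y₂)/2, (z₁+z₂)/2)
  = ((2 - 4)/2, (2 - 2)/2, (1 + 2)/2)
  = (-2/2, 0/2, 3/2)
  = (-1, 0, 1.5)

(-1, 0, 1.5)


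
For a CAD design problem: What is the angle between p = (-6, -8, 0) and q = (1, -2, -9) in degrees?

p·q = (-6)·1 + (-8)·(-2) + 0·(-9) = -6 + 16 + 0 = 10
|p| = √((-6)² + (-8)² + 0²) = √100 ≈ 10
|q| = √(1² + (-2)² + (-9)²) = √86 ≈ 9.274
cos θ = (p·q)/(|p||q|) = 10/(10·9.274) ≈ 0.1078
θ = arccos(0.1078) ≈ 83.81°

83.81°


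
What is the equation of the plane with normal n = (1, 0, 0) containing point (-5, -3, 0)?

The plane through P with normal n = (a, b, c) satisfies n·(r - P) = 0,
i.e. ax + by + cz = a·x₀ + b·y₀ + c·z₀.
d = 1·(-5) + 0·(-3) + 0·0
  = -5 + 0 + 0
  = -5
Equation: x = -5

x = -5


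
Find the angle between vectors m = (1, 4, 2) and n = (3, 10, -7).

m·n = 1·3 + 4·10 + 2·(-7) = 3 + 40 - 14 = 29
|m| = √(1² + 4² + 2²) = √21 ≈ 4.583
|n| = √(3² + 10² + (-7)²) = √158 ≈ 12.57
cos θ = (m·n)/(|m||n|) = 29/(4.583·12.57) ≈ 0.5035
θ = arccos(0.5035) ≈ 59.77°

59.77°


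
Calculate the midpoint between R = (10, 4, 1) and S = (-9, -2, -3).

M = ((x₁+x₂)/2, (y₁+y₂)/2, (z₁+z₂)/2)
  = ((10 - 9)/2, (4 - 2)/2, (1 - 3)/2)
  = (1/2, 2/2, -2/2)
  = (0.5, 1, -1)

(0.5, 1, -1)


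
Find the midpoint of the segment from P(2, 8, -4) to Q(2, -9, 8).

M = ((x₁+x₂)/2, (y₁+y₂)/2, (z₁+z₂)/2)
  = ((2 + 2)/2, (8 - 9)/2, (-4 + 8)/2)
  = (4/2, -1/2, 4/2)
  = (2, -0.5, 2)

(2, -0.5, 2)


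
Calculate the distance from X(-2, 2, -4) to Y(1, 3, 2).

d = √[(x₂-x₁)² + (y₂-y₁)² + (z₂-z₁)²]
  = √[3² + 1² + 6²]
  = √[9 + 1 + 36]
  = √46
  ≈ 6.782

6.782


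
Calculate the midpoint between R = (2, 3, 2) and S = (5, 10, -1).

M = ((x₁+x₂)/2, (y₁+y₂)/2, (z₁+z₂)/2)
  = ((2 + 5)/2, (3 + 10)/2, (2 - 1)/2)
  = (7/2, 13/2, 1/2)
  = (3.5, 6.5, 0.5)

(3.5, 6.5, 0.5)


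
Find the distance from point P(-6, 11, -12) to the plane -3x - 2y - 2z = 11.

distance = |a·x₀ + b·y₀ + c·z₀ - d| / √(a² + b² + c²)
  = |(-3)·(-6) + (-2)·11 + (-2)·(-12) - 11| / √((-3)² + (-2)² + (-2)²)
  = |18 - 22 + 24 - 11| / √(9 + 4 + 4)
  = |9| / √17
  = 9 / 4.123
  ≈ 2.183

2.183


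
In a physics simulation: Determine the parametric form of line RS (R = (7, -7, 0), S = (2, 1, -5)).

Direction vector d = S - R = (2 - 7, 1 + 7, -5 + 0) = (-5, 8, -5)
Parametric form r = R + t·d:
x = 7 - 5t, y = -7 + 8t, z = 0 - 5t

x = 7 - 5t, y = -7 + 8t, z = 0 - 5t


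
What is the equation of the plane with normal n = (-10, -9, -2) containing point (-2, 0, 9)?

The plane through P with normal n = (a, b, c) satisfies n·(r - P) = 0,
i.e. ax + by + cz = a·x₀ + b·y₀ + c·z₀.
d = (-10)·(-2) + (-9)·0 + (-2)·9
  = 20 + 0 - 18
  = 2
Equation: -10x - 9y - 2z = 2

-10x - 9y - 2z = 2


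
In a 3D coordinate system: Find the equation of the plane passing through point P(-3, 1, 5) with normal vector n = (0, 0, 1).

The plane through P with normal n = (a, b, c) satisfies n·(r - P) = 0,
i.e. ax + by + cz = a·x₀ + b·y₀ + c·z₀.
d = 0·(-3) + 0·1 + 1·5
  = 0 + 0 + 5
  = 5
Equation: z = 5

z = 5


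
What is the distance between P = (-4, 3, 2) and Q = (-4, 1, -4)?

d = √[(x₂-x₁)² + (y₂-y₁)² + (z₂-z₁)²]
  = √[0² + (-2)² + (-6)²]
  = √[0 + 4 + 36]
  = √40
  ≈ 6.325

6.325


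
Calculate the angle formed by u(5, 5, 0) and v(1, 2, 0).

u·v = 5·1 + 5·2 + 0·0 = 5 + 10 + 0 = 15
|u| = √(5² + 5² + 0²) = √50 ≈ 7.071
|v| = √(1² + 2² + 0²) = √5 ≈ 2.236
cos θ = (u·v)/(|u||v|) = 15/(7.071·2.236) ≈ 0.9487
θ = arccos(0.9487) ≈ 18.43°

18.43°


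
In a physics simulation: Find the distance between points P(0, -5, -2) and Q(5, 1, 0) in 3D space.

d = √[(x₂-x₁)² + (y₂-y₁)² + (z₂-z₁)²]
  = √[5² + 6² + 2²]
  = √[25 + 36 + 4]
  = √65
  ≈ 8.062

8.062


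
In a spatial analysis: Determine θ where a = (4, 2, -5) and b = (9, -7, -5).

a·b = 4·9 + 2·(-7) + (-5)·(-5) = 36 - 14 + 25 = 47
|a| = √(4² + 2² + (-5)²) = √45 ≈ 6.708
|b| = √(9² + (-7)² + (-5)²) = √155 ≈ 12.45
cos θ = (a·b)/(|a||b|) = 47/(6.708·12.45) ≈ 0.5628
θ = arccos(0.5628) ≈ 55.75°

55.75°


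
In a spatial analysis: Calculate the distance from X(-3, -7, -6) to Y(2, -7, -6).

d = √[(x₂-x₁)² + (y₂-y₁)² + (z₂-z₁)²]
  = √[5² + 0² + 0²]
  = √[25 + 0 + 0]
  = √25
  ≈ 5

5


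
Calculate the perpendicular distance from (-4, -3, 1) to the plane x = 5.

distance = |a·x₀ + b·y₀ + c·z₀ - d| / √(a² + b² + c²)
  = |1·(-4) + 0·(-3) + 0·1 - 5| / √(1² + 0² + 0²)
  = |-4 + 0 + 0 - 5| / √(1 + 0 + 0)
  = |-9| / √1
  = 9 / 1
  ≈ 9

9
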